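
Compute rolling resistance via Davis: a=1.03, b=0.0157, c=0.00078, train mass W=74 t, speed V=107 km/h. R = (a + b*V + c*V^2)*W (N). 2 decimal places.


b*V = 0.0157 * 107 = 1.6799
c*V^2 = 0.00078 * 11449 = 8.93022
R_per_t = 1.03 + 1.6799 + 8.93022 = 11.64012 N/t
R_total = 11.64012 * 74 = 861.37 N

861.37


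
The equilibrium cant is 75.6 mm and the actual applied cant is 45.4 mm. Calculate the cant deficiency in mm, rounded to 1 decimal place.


Cant deficiency = equilibrium cant - actual cant
CD = 75.6 - 45.4
CD = 30.2 mm

30.2


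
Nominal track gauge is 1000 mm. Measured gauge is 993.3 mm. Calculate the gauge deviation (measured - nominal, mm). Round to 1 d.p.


Deviation = measured - nominal
Deviation = 993.3 - 1000
Deviation = -6.7 mm

-6.7


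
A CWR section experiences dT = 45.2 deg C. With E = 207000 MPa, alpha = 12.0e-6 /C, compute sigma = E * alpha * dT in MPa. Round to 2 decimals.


sigma = E * alpha * dT
sigma = 207000 * 12.0e-6 * 45.2
sigma = 2.484 * 45.2
sigma = 112.28 MPa

112.28


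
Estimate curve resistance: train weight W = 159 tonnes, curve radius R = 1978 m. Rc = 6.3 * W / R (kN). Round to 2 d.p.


Rc = 6.3 * W / R
Rc = 6.3 * 159 / 1978
Rc = 1001.7 / 1978
Rc = 0.51 kN

0.51


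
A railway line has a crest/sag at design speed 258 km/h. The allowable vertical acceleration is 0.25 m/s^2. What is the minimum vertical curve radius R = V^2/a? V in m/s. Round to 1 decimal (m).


Convert speed: V = 258 / 3.6 = 71.6667 m/s
V^2 = 5136.1111 m^2/s^2
R_v = 5136.1111 / 0.25
R_v = 20544.4 m

20544.4


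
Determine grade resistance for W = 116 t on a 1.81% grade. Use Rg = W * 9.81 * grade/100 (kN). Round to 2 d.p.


Rg = W * 9.81 * grade / 100
Rg = 116 * 9.81 * 1.81 / 100
Rg = 1137.96 * 0.0181
Rg = 20.60 kN

20.60


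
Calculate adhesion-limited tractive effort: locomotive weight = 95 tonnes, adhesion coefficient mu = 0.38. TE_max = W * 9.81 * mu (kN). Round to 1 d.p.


TE_max = W * g * mu
TE_max = 95 * 9.81 * 0.38
TE_max = 931.95 * 0.38
TE_max = 354.1 kN

354.1


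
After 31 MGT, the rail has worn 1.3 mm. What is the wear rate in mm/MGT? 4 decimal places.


Wear rate = total wear / cumulative tonnage
Rate = 1.3 / 31
Rate = 0.0419 mm/MGT

0.0419


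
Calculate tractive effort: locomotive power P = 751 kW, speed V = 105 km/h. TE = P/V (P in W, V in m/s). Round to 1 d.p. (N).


Convert: P = 751 kW = 751000 W
V = 105 / 3.6 = 29.1667 m/s
TE = 751000 / 29.1667
TE = 25748.6 N

25748.6


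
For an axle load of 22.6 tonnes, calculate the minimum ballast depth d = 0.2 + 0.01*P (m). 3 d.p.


d = 0.2 + 0.01 * 22.6
d = 0.2 + 0.226
d = 0.426 m

0.426


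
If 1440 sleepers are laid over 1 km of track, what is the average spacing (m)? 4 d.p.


Spacing = 1000 m / number of sleepers
Spacing = 1000 / 1440
Spacing = 0.6944 m

0.6944


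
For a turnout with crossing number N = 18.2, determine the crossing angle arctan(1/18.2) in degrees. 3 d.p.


1/N = 1/18.2 = 0.054945
angle = arctan(0.054945) = 0.05489 rad
angle = 0.05489 * 180/pi = 3.145 degrees

3.145


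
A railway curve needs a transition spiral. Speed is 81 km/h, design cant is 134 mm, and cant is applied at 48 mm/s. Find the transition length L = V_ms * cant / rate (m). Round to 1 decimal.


Convert speed: V = 81 / 3.6 = 22.5 m/s
L = 22.5 * 134 / 48
L = 3015.0 / 48
L = 62.8 m

62.8


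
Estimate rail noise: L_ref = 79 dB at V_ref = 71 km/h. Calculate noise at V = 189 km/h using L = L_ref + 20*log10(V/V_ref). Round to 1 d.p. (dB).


V/V_ref = 189 / 71 = 2.661972
log10(2.661972) = 0.425203
20 * 0.425203 = 8.5041
L = 79 + 8.5041 = 87.5 dB

87.5


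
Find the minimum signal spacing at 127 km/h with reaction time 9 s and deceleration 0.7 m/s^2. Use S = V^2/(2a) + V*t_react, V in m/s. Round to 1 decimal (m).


V = 127 / 3.6 = 35.2778 m/s
Braking distance = 35.2778^2 / (2*0.7) = 888.944 m
Sighting distance = 35.2778 * 9 = 317.5 m
S = 888.944 + 317.5 = 1206.4 m

1206.4


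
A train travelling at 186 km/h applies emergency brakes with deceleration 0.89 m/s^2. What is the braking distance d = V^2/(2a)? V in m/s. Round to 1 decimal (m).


Convert speed: V = 186 / 3.6 = 51.6667 m/s
V^2 = 2669.4444
d = 2669.4444 / (2 * 0.89)
d = 2669.4444 / 1.78
d = 1499.7 m

1499.7


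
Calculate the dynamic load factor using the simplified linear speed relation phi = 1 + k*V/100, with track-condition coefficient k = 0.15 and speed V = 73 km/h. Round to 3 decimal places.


phi = 1 + k * V / 100
phi = 1 + 0.15 * 73 / 100
phi = 1 + 0.1095
phi = 1.110

1.110


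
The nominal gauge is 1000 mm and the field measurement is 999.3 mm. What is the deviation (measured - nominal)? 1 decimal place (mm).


Deviation = measured - nominal
Deviation = 999.3 - 1000
Deviation = -0.7 mm

-0.7


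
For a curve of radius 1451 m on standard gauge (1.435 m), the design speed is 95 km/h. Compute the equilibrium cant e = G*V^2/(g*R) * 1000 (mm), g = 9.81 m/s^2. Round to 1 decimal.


Convert speed: V = 95 / 3.6 = 26.3889 m/s
Apply formula: e = 1.435 * 26.3889^2 / (9.81 * 1451)
e = 1.435 * 696.3735 / 14234.31
e = 0.070203 m = 70.2 mm

70.2


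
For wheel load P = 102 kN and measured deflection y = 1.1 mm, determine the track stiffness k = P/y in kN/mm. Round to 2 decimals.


Track stiffness k = P / y
k = 102 / 1.1
k = 92.73 kN/mm

92.73


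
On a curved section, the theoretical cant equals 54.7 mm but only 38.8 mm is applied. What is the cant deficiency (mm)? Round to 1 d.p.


Cant deficiency = equilibrium cant - actual cant
CD = 54.7 - 38.8
CD = 15.9 mm

15.9


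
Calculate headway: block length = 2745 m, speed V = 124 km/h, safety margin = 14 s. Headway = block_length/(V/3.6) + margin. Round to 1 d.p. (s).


V = 124 / 3.6 = 34.4444 m/s
Block traversal time = 2745 / 34.4444 = 79.6935 s
Headway = 79.6935 + 14
Headway = 93.7 s

93.7


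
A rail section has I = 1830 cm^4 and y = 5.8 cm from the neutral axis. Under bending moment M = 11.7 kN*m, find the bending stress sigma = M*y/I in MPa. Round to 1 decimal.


Convert units:
M = 11.7 kN*m = 11700000 N*mm
y = 5.8 cm = 58 mm
I = 1830 cm^4 = 18300000 mm^4
sigma = 11700000 * 58 / 18300000
sigma = 37.1 MPa

37.1


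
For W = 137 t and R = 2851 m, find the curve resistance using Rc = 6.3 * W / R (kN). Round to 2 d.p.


Rc = 6.3 * W / R
Rc = 6.3 * 137 / 2851
Rc = 863.1 / 2851
Rc = 0.30 kN

0.30


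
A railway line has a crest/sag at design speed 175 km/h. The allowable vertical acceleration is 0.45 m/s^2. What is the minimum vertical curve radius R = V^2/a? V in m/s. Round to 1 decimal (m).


Convert speed: V = 175 / 3.6 = 48.6111 m/s
V^2 = 2363.0401 m^2/s^2
R_v = 2363.0401 / 0.45
R_v = 5251.2 m

5251.2


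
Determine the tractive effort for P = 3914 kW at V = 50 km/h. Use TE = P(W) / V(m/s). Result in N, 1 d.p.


Convert: P = 3914 kW = 3914000 W
V = 50 / 3.6 = 13.8889 m/s
TE = 3914000 / 13.8889
TE = 281808.0 N

281808.0


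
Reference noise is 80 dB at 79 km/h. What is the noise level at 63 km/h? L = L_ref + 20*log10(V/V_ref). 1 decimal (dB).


V/V_ref = 63 / 79 = 0.797468
log10(0.797468) = -0.098287
20 * -0.098287 = -1.9657
L = 80 + -1.9657 = 78.0 dB

78.0


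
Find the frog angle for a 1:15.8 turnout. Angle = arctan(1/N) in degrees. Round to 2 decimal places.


1/N = 1/15.8 = 0.063291
angle = arctan(0.063291) = 0.063207 rad
angle = 0.063207 * 180/pi = 3.62 degrees

3.62


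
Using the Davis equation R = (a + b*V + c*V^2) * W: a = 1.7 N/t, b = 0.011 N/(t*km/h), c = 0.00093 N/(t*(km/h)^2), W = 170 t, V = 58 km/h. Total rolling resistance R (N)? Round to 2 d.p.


b*V = 0.011 * 58 = 0.638
c*V^2 = 0.00093 * 3364 = 3.12852
R_per_t = 1.7 + 0.638 + 3.12852 = 5.46652 N/t
R_total = 5.46652 * 170 = 929.31 N

929.31


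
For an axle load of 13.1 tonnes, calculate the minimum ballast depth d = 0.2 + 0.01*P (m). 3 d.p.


d = 0.2 + 0.01 * 13.1
d = 0.2 + 0.131
d = 0.331 m

0.331


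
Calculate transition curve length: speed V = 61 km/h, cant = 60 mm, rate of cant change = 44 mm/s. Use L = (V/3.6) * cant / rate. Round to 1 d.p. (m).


Convert speed: V = 61 / 3.6 = 16.9444 m/s
L = 16.9444 * 60 / 44
L = 1016.6667 / 44
L = 23.1 m

23.1


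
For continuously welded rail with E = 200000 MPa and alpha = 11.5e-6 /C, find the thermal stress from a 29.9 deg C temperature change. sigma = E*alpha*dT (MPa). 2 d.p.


sigma = E * alpha * dT
sigma = 200000 * 11.5e-6 * 29.9
sigma = 2.3 * 29.9
sigma = 68.77 MPa

68.77


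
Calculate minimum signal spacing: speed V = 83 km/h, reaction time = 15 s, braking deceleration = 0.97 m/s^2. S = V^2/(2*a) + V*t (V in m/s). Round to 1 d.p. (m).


V = 83 / 3.6 = 23.0556 m/s
Braking distance = 23.0556^2 / (2*0.97) = 273.9993 m
Sighting distance = 23.0556 * 15 = 345.8333 m
S = 273.9993 + 345.8333 = 619.8 m

619.8


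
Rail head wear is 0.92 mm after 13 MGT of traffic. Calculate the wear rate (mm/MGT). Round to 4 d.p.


Wear rate = total wear / cumulative tonnage
Rate = 0.92 / 13
Rate = 0.0708 mm/MGT

0.0708


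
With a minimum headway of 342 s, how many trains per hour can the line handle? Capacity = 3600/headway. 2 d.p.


Capacity = 3600 / headway
Capacity = 3600 / 342
Capacity = 10.53 trains/hour

10.53


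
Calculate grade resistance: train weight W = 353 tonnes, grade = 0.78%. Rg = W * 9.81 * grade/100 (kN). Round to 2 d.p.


Rg = W * 9.81 * grade / 100
Rg = 353 * 9.81 * 0.78 / 100
Rg = 3462.93 * 0.0078
Rg = 27.01 kN

27.01


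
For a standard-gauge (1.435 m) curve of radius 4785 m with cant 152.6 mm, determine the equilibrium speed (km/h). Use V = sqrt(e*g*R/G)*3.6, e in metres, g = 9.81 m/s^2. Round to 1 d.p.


Convert cant: e = 152.6 mm = 0.1526 m
V_ms = sqrt(0.1526 * 9.81 * 4785 / 1.435)
V_ms = sqrt(4991.758683) = 70.6524 m/s
V = 70.6524 * 3.6 = 254.3 km/h

254.3


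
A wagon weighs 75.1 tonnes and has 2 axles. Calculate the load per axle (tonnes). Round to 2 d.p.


Load per axle = total weight / number of axles
Load = 75.1 / 2
Load = 37.55 tonnes

37.55


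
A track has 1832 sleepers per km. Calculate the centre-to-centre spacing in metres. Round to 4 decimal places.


Spacing = 1000 m / number of sleepers
Spacing = 1000 / 1832
Spacing = 0.5459 m

0.5459


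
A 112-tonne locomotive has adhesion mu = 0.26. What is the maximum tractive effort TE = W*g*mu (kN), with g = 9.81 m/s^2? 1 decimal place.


TE_max = W * g * mu
TE_max = 112 * 9.81 * 0.26
TE_max = 1098.72 * 0.26
TE_max = 285.7 kN

285.7


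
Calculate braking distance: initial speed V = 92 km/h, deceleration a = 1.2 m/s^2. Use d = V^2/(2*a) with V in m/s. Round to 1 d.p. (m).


Convert speed: V = 92 / 3.6 = 25.5556 m/s
V^2 = 653.0864
d = 653.0864 / (2 * 1.2)
d = 653.0864 / 2.4
d = 272.1 m

272.1


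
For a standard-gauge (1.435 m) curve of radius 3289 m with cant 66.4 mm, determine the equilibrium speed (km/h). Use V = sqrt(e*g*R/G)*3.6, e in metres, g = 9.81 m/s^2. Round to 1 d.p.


Convert cant: e = 66.4 mm = 0.0664 m
V_ms = sqrt(0.0664 * 9.81 * 3289 / 1.435)
V_ms = sqrt(1492.963049) = 38.6389 m/s
V = 38.6389 * 3.6 = 139.1 km/h

139.1


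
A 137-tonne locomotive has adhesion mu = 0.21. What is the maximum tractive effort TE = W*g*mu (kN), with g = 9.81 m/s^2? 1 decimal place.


TE_max = W * g * mu
TE_max = 137 * 9.81 * 0.21
TE_max = 1343.97 * 0.21
TE_max = 282.2 kN

282.2


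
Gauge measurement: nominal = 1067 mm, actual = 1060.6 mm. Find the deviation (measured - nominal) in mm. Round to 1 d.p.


Deviation = measured - nominal
Deviation = 1060.6 - 1067
Deviation = -6.4 mm

-6.4


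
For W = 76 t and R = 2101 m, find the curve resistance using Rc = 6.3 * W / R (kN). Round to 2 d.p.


Rc = 6.3 * W / R
Rc = 6.3 * 76 / 2101
Rc = 478.8 / 2101
Rc = 0.23 kN

0.23


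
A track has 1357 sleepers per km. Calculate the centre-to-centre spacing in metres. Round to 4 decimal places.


Spacing = 1000 m / number of sleepers
Spacing = 1000 / 1357
Spacing = 0.7369 m

0.7369


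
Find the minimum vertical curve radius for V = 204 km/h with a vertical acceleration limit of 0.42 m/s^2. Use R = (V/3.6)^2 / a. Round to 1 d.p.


Convert speed: V = 204 / 3.6 = 56.6667 m/s
V^2 = 3211.1111 m^2/s^2
R_v = 3211.1111 / 0.42
R_v = 7645.5 m

7645.5


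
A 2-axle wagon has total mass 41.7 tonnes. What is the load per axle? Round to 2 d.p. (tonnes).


Load per axle = total weight / number of axles
Load = 41.7 / 2
Load = 20.85 tonnes

20.85


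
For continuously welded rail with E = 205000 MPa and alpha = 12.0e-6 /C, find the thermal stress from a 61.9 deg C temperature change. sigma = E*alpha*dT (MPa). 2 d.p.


sigma = E * alpha * dT
sigma = 205000 * 12.0e-6 * 61.9
sigma = 2.46 * 61.9
sigma = 152.27 MPa

152.27


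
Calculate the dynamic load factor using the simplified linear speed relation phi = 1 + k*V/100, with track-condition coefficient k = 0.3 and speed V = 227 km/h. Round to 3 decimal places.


phi = 1 + k * V / 100
phi = 1 + 0.3 * 227 / 100
phi = 1 + 0.681
phi = 1.681

1.681


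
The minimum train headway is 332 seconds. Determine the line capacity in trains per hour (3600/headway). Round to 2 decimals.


Capacity = 3600 / headway
Capacity = 3600 / 332
Capacity = 10.84 trains/hour

10.84


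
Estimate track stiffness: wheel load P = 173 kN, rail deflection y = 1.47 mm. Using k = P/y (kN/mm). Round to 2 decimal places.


Track stiffness k = P / y
k = 173 / 1.47
k = 117.69 kN/mm

117.69


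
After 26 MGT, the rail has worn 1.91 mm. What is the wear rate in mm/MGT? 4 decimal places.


Wear rate = total wear / cumulative tonnage
Rate = 1.91 / 26
Rate = 0.0735 mm/MGT

0.0735


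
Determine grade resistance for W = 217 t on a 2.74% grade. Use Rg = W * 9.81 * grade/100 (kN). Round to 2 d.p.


Rg = W * 9.81 * grade / 100
Rg = 217 * 9.81 * 2.74 / 100
Rg = 2128.77 * 0.0274
Rg = 58.33 kN

58.33


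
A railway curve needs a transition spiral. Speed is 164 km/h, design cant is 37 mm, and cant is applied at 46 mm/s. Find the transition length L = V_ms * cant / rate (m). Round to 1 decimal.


Convert speed: V = 164 / 3.6 = 45.5556 m/s
L = 45.5556 * 37 / 46
L = 1685.5556 / 46
L = 36.6 m

36.6


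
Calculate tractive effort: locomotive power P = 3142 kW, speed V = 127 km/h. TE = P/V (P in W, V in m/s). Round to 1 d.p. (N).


Convert: P = 3142 kW = 3142000 W
V = 127 / 3.6 = 35.2778 m/s
TE = 3142000 / 35.2778
TE = 89064.6 N

89064.6


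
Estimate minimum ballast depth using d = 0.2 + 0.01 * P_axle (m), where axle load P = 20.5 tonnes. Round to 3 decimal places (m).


d = 0.2 + 0.01 * 20.5
d = 0.2 + 0.205
d = 0.405 m

0.405


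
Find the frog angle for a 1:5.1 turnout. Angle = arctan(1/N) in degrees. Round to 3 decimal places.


1/N = 1/5.1 = 0.196078
angle = arctan(0.196078) = 0.193622 rad
angle = 0.193622 * 180/pi = 11.094 degrees

11.094


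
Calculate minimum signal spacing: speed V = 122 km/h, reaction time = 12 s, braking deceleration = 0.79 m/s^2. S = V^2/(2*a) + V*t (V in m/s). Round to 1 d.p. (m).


V = 122 / 3.6 = 33.8889 m/s
Braking distance = 33.8889^2 / (2*0.79) = 726.8714 m
Sighting distance = 33.8889 * 12 = 406.6667 m
S = 726.8714 + 406.6667 = 1133.5 m

1133.5


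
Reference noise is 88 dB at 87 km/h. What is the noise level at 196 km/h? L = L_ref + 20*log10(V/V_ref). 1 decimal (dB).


V/V_ref = 196 / 87 = 2.252874
log10(2.252874) = 0.352737
20 * 0.352737 = 7.0547
L = 88 + 7.0547 = 95.1 dB

95.1


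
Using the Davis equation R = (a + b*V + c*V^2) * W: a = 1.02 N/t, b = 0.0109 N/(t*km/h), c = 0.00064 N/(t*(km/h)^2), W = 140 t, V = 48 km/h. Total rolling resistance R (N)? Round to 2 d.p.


b*V = 0.0109 * 48 = 0.5232
c*V^2 = 0.00064 * 2304 = 1.47456
R_per_t = 1.02 + 0.5232 + 1.47456 = 3.01776 N/t
R_total = 3.01776 * 140 = 422.49 N

422.49


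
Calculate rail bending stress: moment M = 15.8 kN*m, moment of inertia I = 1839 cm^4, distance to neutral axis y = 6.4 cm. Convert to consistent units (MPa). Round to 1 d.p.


Convert units:
M = 15.8 kN*m = 15800000 N*mm
y = 6.4 cm = 64 mm
I = 1839 cm^4 = 18390000 mm^4
sigma = 15800000 * 64 / 18390000
sigma = 55.0 MPa

55.0


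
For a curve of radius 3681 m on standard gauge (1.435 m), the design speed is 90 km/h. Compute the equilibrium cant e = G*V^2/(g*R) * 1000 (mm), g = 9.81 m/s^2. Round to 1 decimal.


Convert speed: V = 90 / 3.6 = 25.0 m/s
Apply formula: e = 1.435 * 25.0^2 / (9.81 * 3681)
e = 1.435 * 625.0 / 36110.61
e = 0.024837 m = 24.8 mm

24.8


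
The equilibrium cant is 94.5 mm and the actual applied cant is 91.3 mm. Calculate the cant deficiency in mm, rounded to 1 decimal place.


Cant deficiency = equilibrium cant - actual cant
CD = 94.5 - 91.3
CD = 3.2 mm

3.2


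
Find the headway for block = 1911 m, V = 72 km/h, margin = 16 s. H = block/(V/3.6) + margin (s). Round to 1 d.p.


V = 72 / 3.6 = 20.0 m/s
Block traversal time = 1911 / 20.0 = 95.55 s
Headway = 95.55 + 16
Headway = 111.6 s

111.6


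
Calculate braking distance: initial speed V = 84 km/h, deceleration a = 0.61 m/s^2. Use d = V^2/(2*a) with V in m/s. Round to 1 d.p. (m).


Convert speed: V = 84 / 3.6 = 23.3333 m/s
V^2 = 544.4444
d = 544.4444 / (2 * 0.61)
d = 544.4444 / 1.22
d = 446.3 m

446.3


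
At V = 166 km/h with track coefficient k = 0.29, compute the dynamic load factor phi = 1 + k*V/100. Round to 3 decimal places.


phi = 1 + k * V / 100
phi = 1 + 0.29 * 166 / 100
phi = 1 + 0.4814
phi = 1.481

1.481


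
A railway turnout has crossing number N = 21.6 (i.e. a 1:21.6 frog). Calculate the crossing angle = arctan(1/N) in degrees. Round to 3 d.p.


1/N = 1/21.6 = 0.046296
angle = arctan(0.046296) = 0.046263 rad
angle = 0.046263 * 180/pi = 2.651 degrees

2.651


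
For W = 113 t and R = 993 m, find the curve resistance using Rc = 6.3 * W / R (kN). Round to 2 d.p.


Rc = 6.3 * W / R
Rc = 6.3 * 113 / 993
Rc = 711.9 / 993
Rc = 0.72 kN

0.72


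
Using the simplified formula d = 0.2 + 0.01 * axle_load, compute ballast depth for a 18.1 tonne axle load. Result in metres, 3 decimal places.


d = 0.2 + 0.01 * 18.1
d = 0.2 + 0.181
d = 0.381 m

0.381


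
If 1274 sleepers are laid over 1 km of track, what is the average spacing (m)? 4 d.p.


Spacing = 1000 m / number of sleepers
Spacing = 1000 / 1274
Spacing = 0.7849 m

0.7849


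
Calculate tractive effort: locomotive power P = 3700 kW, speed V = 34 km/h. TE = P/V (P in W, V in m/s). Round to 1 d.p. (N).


Convert: P = 3700 kW = 3700000 W
V = 34 / 3.6 = 9.4444 m/s
TE = 3700000 / 9.4444
TE = 391764.7 N

391764.7


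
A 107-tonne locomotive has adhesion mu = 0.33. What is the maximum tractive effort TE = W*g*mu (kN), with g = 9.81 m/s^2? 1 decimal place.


TE_max = W * g * mu
TE_max = 107 * 9.81 * 0.33
TE_max = 1049.67 * 0.33
TE_max = 346.4 kN

346.4


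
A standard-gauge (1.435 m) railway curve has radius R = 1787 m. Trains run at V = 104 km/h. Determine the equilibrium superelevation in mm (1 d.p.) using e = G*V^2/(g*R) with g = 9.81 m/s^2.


Convert speed: V = 104 / 3.6 = 28.8889 m/s
Apply formula: e = 1.435 * 28.8889^2 / (9.81 * 1787)
e = 1.435 * 834.5679 / 17530.47
e = 0.068316 m = 68.3 mm

68.3


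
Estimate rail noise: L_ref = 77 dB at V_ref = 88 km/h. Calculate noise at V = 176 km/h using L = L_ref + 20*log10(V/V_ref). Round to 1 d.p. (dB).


V/V_ref = 176 / 88 = 2.0
log10(2.0) = 0.30103
20 * 0.30103 = 6.0206
L = 77 + 6.0206 = 83.0 dB

83.0


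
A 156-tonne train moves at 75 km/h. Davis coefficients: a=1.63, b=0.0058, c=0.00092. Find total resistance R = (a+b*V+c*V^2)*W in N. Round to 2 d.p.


b*V = 0.0058 * 75 = 0.435
c*V^2 = 0.00092 * 5625 = 5.175
R_per_t = 1.63 + 0.435 + 5.175 = 7.24 N/t
R_total = 7.24 * 156 = 1129.44 N

1129.44


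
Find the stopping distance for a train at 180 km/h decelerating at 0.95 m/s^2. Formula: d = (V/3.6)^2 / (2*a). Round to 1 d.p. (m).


Convert speed: V = 180 / 3.6 = 50.0 m/s
V^2 = 2500.0
d = 2500.0 / (2 * 0.95)
d = 2500.0 / 1.9
d = 1315.8 m

1315.8


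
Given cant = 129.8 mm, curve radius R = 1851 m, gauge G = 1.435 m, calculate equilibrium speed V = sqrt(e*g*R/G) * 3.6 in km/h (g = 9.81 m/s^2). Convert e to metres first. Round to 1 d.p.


Convert cant: e = 129.8 mm = 0.1298 m
V_ms = sqrt(0.1298 * 9.81 * 1851 / 1.435)
V_ms = sqrt(1642.472918) = 40.5274 m/s
V = 40.5274 * 3.6 = 145.9 km/h

145.9


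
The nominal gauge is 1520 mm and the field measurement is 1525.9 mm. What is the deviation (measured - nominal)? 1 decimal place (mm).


Deviation = measured - nominal
Deviation = 1525.9 - 1520
Deviation = 5.9 mm

5.9


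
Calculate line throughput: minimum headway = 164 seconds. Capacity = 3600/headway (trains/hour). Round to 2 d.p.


Capacity = 3600 / headway
Capacity = 3600 / 164
Capacity = 21.95 trains/hour

21.95


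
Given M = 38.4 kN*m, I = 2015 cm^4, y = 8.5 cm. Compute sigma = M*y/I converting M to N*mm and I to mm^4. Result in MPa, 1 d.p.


Convert units:
M = 38.4 kN*m = 38400000 N*mm
y = 8.5 cm = 85 mm
I = 2015 cm^4 = 20150000 mm^4
sigma = 38400000 * 85 / 20150000
sigma = 162.0 MPa

162.0


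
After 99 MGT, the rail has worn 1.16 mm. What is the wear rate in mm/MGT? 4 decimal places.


Wear rate = total wear / cumulative tonnage
Rate = 1.16 / 99
Rate = 0.0117 mm/MGT

0.0117


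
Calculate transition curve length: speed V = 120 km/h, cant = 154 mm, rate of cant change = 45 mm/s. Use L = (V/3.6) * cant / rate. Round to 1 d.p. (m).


Convert speed: V = 120 / 3.6 = 33.3333 m/s
L = 33.3333 * 154 / 45
L = 5133.3333 / 45
L = 114.1 m

114.1


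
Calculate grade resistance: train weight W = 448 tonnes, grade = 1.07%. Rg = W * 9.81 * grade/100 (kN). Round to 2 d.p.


Rg = W * 9.81 * grade / 100
Rg = 448 * 9.81 * 1.07 / 100
Rg = 4394.88 * 0.0107
Rg = 47.03 kN

47.03


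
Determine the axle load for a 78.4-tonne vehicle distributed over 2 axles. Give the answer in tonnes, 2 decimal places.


Load per axle = total weight / number of axles
Load = 78.4 / 2
Load = 39.20 tonnes

39.20


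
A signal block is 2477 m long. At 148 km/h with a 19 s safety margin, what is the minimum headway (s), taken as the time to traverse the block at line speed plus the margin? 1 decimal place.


V = 148 / 3.6 = 41.1111 m/s
Block traversal time = 2477 / 41.1111 = 60.2514 s
Headway = 60.2514 + 19
Headway = 79.3 s

79.3


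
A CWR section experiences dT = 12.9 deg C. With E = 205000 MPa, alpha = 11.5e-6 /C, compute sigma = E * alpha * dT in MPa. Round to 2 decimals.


sigma = E * alpha * dT
sigma = 205000 * 11.5e-6 * 12.9
sigma = 2.3575 * 12.9
sigma = 30.41 MPa

30.41


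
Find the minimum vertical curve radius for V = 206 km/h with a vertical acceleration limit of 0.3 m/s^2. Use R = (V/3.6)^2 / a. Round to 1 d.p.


Convert speed: V = 206 / 3.6 = 57.2222 m/s
V^2 = 3274.3827 m^2/s^2
R_v = 3274.3827 / 0.3
R_v = 10914.6 m

10914.6


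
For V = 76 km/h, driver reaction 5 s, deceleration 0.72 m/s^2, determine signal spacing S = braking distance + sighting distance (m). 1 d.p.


V = 76 / 3.6 = 21.1111 m/s
Braking distance = 21.1111^2 / (2*0.72) = 309.4993 m
Sighting distance = 21.1111 * 5 = 105.5556 m
S = 309.4993 + 105.5556 = 415.1 m

415.1


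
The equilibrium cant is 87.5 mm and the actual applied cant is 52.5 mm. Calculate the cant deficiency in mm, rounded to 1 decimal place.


Cant deficiency = equilibrium cant - actual cant
CD = 87.5 - 52.5
CD = 35.0 mm

35.0


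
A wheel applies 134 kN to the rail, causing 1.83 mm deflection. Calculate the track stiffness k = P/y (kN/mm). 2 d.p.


Track stiffness k = P / y
k = 134 / 1.83
k = 73.22 kN/mm

73.22


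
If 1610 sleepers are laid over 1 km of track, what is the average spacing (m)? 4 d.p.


Spacing = 1000 m / number of sleepers
Spacing = 1000 / 1610
Spacing = 0.6211 m

0.6211


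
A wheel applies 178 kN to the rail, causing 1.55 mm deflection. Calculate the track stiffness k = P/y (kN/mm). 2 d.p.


Track stiffness k = P / y
k = 178 / 1.55
k = 114.84 kN/mm

114.84


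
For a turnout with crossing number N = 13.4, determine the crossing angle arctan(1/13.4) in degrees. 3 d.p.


1/N = 1/13.4 = 0.074627
angle = arctan(0.074627) = 0.074489 rad
angle = 0.074489 * 180/pi = 4.268 degrees

4.268


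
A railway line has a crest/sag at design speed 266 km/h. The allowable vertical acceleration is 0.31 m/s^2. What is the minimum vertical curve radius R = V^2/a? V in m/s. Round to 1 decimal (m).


Convert speed: V = 266 / 3.6 = 73.8889 m/s
V^2 = 5459.5679 m^2/s^2
R_v = 5459.5679 / 0.31
R_v = 17611.5 m

17611.5


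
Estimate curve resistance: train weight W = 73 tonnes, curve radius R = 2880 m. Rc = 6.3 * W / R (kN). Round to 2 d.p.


Rc = 6.3 * W / R
Rc = 6.3 * 73 / 2880
Rc = 459.9 / 2880
Rc = 0.16 kN

0.16


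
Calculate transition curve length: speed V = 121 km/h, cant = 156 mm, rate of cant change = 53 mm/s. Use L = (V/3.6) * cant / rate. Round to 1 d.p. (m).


Convert speed: V = 121 / 3.6 = 33.6111 m/s
L = 33.6111 * 156 / 53
L = 5243.3333 / 53
L = 98.9 m

98.9


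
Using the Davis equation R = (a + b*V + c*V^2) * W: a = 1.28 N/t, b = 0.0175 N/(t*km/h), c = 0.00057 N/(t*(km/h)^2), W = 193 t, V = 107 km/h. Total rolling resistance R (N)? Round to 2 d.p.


b*V = 0.0175 * 107 = 1.8725
c*V^2 = 0.00057 * 11449 = 6.52593
R_per_t = 1.28 + 1.8725 + 6.52593 = 9.67843 N/t
R_total = 9.67843 * 193 = 1867.94 N

1867.94


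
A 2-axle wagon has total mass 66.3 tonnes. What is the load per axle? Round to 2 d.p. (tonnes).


Load per axle = total weight / number of axles
Load = 66.3 / 2
Load = 33.15 tonnes

33.15


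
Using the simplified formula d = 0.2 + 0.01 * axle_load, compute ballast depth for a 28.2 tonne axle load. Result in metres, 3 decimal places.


d = 0.2 + 0.01 * 28.2
d = 0.2 + 0.282
d = 0.482 m

0.482


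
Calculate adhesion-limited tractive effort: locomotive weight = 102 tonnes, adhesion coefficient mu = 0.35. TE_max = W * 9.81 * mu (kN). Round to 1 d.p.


TE_max = W * g * mu
TE_max = 102 * 9.81 * 0.35
TE_max = 1000.62 * 0.35
TE_max = 350.2 kN

350.2


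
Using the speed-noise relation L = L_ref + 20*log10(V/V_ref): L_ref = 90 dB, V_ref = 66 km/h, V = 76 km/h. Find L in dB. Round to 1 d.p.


V/V_ref = 76 / 66 = 1.151515
log10(1.151515) = 0.06127
20 * 0.06127 = 1.2254
L = 90 + 1.2254 = 91.2 dB

91.2


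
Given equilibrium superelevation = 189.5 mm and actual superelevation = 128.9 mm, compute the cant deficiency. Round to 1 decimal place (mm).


Cant deficiency = equilibrium cant - actual cant
CD = 189.5 - 128.9
CD = 60.6 mm

60.6


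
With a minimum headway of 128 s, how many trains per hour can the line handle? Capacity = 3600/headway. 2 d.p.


Capacity = 3600 / headway
Capacity = 3600 / 128
Capacity = 28.13 trains/hour

28.13


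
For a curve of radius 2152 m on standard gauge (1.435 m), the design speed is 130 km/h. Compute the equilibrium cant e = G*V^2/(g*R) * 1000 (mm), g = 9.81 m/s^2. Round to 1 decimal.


Convert speed: V = 130 / 3.6 = 36.1111 m/s
Apply formula: e = 1.435 * 36.1111^2 / (9.81 * 2152)
e = 1.435 * 1304.0123 / 21111.12
e = 0.088638 m = 88.6 mm

88.6


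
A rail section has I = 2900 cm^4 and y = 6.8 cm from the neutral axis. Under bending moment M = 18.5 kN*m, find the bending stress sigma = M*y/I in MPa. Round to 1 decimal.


Convert units:
M = 18.5 kN*m = 18500000 N*mm
y = 6.8 cm = 68 mm
I = 2900 cm^4 = 29000000 mm^4
sigma = 18500000 * 68 / 29000000
sigma = 43.4 MPa

43.4


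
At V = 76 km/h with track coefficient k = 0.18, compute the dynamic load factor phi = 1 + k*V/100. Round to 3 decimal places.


phi = 1 + k * V / 100
phi = 1 + 0.18 * 76 / 100
phi = 1 + 0.1368
phi = 1.137

1.137


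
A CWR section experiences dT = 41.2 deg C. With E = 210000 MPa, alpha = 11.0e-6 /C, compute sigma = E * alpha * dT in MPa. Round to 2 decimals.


sigma = E * alpha * dT
sigma = 210000 * 11.0e-6 * 41.2
sigma = 2.31 * 41.2
sigma = 95.17 MPa

95.17


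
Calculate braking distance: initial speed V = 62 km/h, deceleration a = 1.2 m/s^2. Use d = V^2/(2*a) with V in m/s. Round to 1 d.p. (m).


Convert speed: V = 62 / 3.6 = 17.2222 m/s
V^2 = 296.6049
d = 296.6049 / (2 * 1.2)
d = 296.6049 / 2.4
d = 123.6 m

123.6


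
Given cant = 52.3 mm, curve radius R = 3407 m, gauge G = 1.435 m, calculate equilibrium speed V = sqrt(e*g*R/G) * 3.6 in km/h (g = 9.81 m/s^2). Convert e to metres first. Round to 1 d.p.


Convert cant: e = 52.3 mm = 0.0523 m
V_ms = sqrt(0.0523 * 9.81 * 3407 / 1.435)
V_ms = sqrt(1218.122398) = 34.9016 m/s
V = 34.9016 * 3.6 = 125.6 km/h

125.6


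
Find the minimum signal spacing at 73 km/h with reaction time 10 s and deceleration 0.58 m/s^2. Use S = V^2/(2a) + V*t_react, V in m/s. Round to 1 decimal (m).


V = 73 / 3.6 = 20.2778 m/s
Braking distance = 20.2778^2 / (2*0.58) = 354.4726 m
Sighting distance = 20.2778 * 10 = 202.7778 m
S = 354.4726 + 202.7778 = 557.3 m

557.3


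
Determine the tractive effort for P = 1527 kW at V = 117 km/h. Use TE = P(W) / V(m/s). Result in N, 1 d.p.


Convert: P = 1527 kW = 1527000 W
V = 117 / 3.6 = 32.5 m/s
TE = 1527000 / 32.5
TE = 46984.6 N

46984.6


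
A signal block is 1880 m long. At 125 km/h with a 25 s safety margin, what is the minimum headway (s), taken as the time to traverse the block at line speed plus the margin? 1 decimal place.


V = 125 / 3.6 = 34.7222 m/s
Block traversal time = 1880 / 34.7222 = 54.144 s
Headway = 54.144 + 25
Headway = 79.1 s

79.1


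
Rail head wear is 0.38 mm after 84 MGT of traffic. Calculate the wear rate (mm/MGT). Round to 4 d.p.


Wear rate = total wear / cumulative tonnage
Rate = 0.38 / 84
Rate = 0.0045 mm/MGT

0.0045


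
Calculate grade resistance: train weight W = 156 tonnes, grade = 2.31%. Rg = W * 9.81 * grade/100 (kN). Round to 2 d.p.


Rg = W * 9.81 * grade / 100
Rg = 156 * 9.81 * 2.31 / 100
Rg = 1530.36 * 0.0231
Rg = 35.35 kN

35.35


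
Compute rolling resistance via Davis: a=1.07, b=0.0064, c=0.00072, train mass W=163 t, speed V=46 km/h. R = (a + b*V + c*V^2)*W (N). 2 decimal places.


b*V = 0.0064 * 46 = 0.2944
c*V^2 = 0.00072 * 2116 = 1.52352
R_per_t = 1.07 + 0.2944 + 1.52352 = 2.88792 N/t
R_total = 2.88792 * 163 = 470.73 N

470.73


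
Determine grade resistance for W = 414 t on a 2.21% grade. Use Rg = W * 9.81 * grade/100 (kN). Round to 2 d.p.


Rg = W * 9.81 * grade / 100
Rg = 414 * 9.81 * 2.21 / 100
Rg = 4061.34 * 0.0221
Rg = 89.76 kN

89.76


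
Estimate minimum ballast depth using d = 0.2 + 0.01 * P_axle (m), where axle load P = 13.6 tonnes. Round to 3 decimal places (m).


d = 0.2 + 0.01 * 13.6
d = 0.2 + 0.136
d = 0.336 m

0.336


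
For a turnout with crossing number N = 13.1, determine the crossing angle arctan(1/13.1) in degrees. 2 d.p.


1/N = 1/13.1 = 0.076336
angle = arctan(0.076336) = 0.076188 rad
angle = 0.076188 * 180/pi = 4.37 degrees

4.37


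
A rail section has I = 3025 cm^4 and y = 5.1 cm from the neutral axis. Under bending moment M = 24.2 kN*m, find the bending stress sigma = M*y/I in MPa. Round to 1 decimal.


Convert units:
M = 24.2 kN*m = 24200000 N*mm
y = 5.1 cm = 51 mm
I = 3025 cm^4 = 30250000 mm^4
sigma = 24200000 * 51 / 30250000
sigma = 40.8 MPa

40.8


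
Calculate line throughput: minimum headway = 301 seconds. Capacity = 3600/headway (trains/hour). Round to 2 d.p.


Capacity = 3600 / headway
Capacity = 3600 / 301
Capacity = 11.96 trains/hour

11.96


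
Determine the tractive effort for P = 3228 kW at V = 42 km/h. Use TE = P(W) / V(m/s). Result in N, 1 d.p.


Convert: P = 3228 kW = 3228000 W
V = 42 / 3.6 = 11.6667 m/s
TE = 3228000 / 11.6667
TE = 276685.7 N

276685.7


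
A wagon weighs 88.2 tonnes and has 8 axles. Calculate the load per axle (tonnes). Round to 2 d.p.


Load per axle = total weight / number of axles
Load = 88.2 / 8
Load = 11.03 tonnes

11.03


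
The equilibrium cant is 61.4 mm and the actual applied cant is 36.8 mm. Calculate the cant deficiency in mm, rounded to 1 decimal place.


Cant deficiency = equilibrium cant - actual cant
CD = 61.4 - 36.8
CD = 24.6 mm

24.6


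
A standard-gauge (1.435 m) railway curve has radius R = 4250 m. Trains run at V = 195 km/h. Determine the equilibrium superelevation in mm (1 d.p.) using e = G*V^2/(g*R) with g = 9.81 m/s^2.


Convert speed: V = 195 / 3.6 = 54.1667 m/s
Apply formula: e = 1.435 * 54.1667^2 / (9.81 * 4250)
e = 1.435 * 2934.0278 / 41692.5
e = 0.100985 m = 101.0 mm

101.0


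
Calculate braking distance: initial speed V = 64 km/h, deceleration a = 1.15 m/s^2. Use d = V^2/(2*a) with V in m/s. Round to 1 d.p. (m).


Convert speed: V = 64 / 3.6 = 17.7778 m/s
V^2 = 316.0494
d = 316.0494 / (2 * 1.15)
d = 316.0494 / 2.3
d = 137.4 m

137.4


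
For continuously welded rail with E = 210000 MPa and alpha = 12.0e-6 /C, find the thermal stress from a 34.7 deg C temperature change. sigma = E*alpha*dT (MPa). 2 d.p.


sigma = E * alpha * dT
sigma = 210000 * 12.0e-6 * 34.7
sigma = 2.52 * 34.7
sigma = 87.44 MPa

87.44


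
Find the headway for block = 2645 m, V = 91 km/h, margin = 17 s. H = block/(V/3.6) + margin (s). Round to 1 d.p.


V = 91 / 3.6 = 25.2778 m/s
Block traversal time = 2645 / 25.2778 = 104.6374 s
Headway = 104.6374 + 17
Headway = 121.6 s

121.6


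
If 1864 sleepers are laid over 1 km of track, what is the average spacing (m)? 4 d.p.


Spacing = 1000 m / number of sleepers
Spacing = 1000 / 1864
Spacing = 0.5365 m

0.5365


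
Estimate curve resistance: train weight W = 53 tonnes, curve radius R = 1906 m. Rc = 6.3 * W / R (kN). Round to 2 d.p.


Rc = 6.3 * W / R
Rc = 6.3 * 53 / 1906
Rc = 333.9 / 1906
Rc = 0.18 kN

0.18


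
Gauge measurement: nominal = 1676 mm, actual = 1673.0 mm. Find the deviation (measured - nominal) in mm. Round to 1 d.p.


Deviation = measured - nominal
Deviation = 1673.0 - 1676
Deviation = -3.0 mm

-3.0


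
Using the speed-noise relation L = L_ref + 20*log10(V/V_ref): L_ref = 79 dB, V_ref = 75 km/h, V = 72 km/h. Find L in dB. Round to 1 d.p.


V/V_ref = 72 / 75 = 0.96
log10(0.96) = -0.017729
20 * -0.017729 = -0.3546
L = 79 + -0.3546 = 78.6 dB

78.6


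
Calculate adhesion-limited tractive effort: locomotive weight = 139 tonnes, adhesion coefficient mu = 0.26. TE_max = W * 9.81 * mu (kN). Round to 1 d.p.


TE_max = W * g * mu
TE_max = 139 * 9.81 * 0.26
TE_max = 1363.59 * 0.26
TE_max = 354.5 kN

354.5


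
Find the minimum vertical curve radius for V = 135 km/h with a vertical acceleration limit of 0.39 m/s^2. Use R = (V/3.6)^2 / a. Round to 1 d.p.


Convert speed: V = 135 / 3.6 = 37.5 m/s
V^2 = 1406.25 m^2/s^2
R_v = 1406.25 / 0.39
R_v = 3605.8 m

3605.8


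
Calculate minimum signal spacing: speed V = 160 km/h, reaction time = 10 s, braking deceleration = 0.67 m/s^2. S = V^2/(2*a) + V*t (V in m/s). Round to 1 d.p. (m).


V = 160 / 3.6 = 44.4444 m/s
Braking distance = 44.4444^2 / (2*0.67) = 1474.1109 m
Sighting distance = 44.4444 * 10 = 444.4444 m
S = 1474.1109 + 444.4444 = 1918.6 m

1918.6


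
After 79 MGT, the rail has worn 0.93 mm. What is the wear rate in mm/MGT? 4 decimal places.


Wear rate = total wear / cumulative tonnage
Rate = 0.93 / 79
Rate = 0.0118 mm/MGT

0.0118


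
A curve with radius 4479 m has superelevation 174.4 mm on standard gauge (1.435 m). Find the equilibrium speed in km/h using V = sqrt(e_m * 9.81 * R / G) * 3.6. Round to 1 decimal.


Convert cant: e = 174.4 mm = 0.1744 m
V_ms = sqrt(0.1744 * 9.81 * 4479 / 1.435)
V_ms = sqrt(5340.041711) = 73.0756 m/s
V = 73.0756 * 3.6 = 263.1 km/h

263.1


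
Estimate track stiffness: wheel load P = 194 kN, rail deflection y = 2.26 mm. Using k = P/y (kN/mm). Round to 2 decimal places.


Track stiffness k = P / y
k = 194 / 2.26
k = 85.84 kN/mm

85.84


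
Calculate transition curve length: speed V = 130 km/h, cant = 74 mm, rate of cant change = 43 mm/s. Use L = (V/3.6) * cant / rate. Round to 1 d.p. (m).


Convert speed: V = 130 / 3.6 = 36.1111 m/s
L = 36.1111 * 74 / 43
L = 2672.2222 / 43
L = 62.1 m

62.1


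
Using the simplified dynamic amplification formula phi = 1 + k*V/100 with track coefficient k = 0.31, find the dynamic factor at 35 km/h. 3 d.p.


phi = 1 + k * V / 100
phi = 1 + 0.31 * 35 / 100
phi = 1 + 0.1085
phi = 1.109

1.109


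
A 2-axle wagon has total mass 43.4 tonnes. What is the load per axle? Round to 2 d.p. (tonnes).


Load per axle = total weight / number of axles
Load = 43.4 / 2
Load = 21.70 tonnes

21.70


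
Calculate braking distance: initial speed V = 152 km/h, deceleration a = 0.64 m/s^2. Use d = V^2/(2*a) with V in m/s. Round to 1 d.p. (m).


Convert speed: V = 152 / 3.6 = 42.2222 m/s
V^2 = 1782.716
d = 1782.716 / (2 * 0.64)
d = 1782.716 / 1.28
d = 1392.7 m

1392.7


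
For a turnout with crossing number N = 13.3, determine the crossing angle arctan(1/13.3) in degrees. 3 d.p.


1/N = 1/13.3 = 0.075188
angle = arctan(0.075188) = 0.075047 rad
angle = 0.075047 * 180/pi = 4.300 degrees

4.300


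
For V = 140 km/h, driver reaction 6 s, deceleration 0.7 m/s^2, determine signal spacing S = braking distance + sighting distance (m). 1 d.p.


V = 140 / 3.6 = 38.8889 m/s
Braking distance = 38.8889^2 / (2*0.7) = 1080.2469 m
Sighting distance = 38.8889 * 6 = 233.3333 m
S = 1080.2469 + 233.3333 = 1313.6 m

1313.6


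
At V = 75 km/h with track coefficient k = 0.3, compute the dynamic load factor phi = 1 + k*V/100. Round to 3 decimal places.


phi = 1 + k * V / 100
phi = 1 + 0.3 * 75 / 100
phi = 1 + 0.225
phi = 1.225

1.225


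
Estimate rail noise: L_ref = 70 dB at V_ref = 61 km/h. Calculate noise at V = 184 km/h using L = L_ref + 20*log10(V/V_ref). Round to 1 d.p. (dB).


V/V_ref = 184 / 61 = 3.016393
log10(3.016393) = 0.479488
20 * 0.479488 = 9.5898
L = 70 + 9.5898 = 79.6 dB

79.6


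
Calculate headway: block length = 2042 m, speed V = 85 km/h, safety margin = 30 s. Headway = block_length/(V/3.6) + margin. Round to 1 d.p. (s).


V = 85 / 3.6 = 23.6111 m/s
Block traversal time = 2042 / 23.6111 = 86.4847 s
Headway = 86.4847 + 30
Headway = 116.5 s

116.5


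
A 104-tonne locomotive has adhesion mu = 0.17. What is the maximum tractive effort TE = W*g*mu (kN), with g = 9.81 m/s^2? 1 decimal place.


TE_max = W * g * mu
TE_max = 104 * 9.81 * 0.17
TE_max = 1020.24 * 0.17
TE_max = 173.4 kN

173.4


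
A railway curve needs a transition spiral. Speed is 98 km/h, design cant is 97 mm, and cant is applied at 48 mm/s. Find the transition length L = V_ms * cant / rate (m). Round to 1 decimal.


Convert speed: V = 98 / 3.6 = 27.2222 m/s
L = 27.2222 * 97 / 48
L = 2640.5556 / 48
L = 55.0 m

55.0


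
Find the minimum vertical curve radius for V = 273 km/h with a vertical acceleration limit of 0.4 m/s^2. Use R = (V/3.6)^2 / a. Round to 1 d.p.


Convert speed: V = 273 / 3.6 = 75.8333 m/s
V^2 = 5750.6944 m^2/s^2
R_v = 5750.6944 / 0.4
R_v = 14376.7 m

14376.7


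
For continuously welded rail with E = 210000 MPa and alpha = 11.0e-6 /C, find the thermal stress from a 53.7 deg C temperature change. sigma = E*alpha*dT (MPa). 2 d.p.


sigma = E * alpha * dT
sigma = 210000 * 11.0e-6 * 53.7
sigma = 2.31 * 53.7
sigma = 124.05 MPa

124.05


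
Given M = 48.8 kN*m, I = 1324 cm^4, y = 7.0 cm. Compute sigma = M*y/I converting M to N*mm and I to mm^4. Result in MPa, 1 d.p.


Convert units:
M = 48.8 kN*m = 48800000 N*mm
y = 7.0 cm = 70 mm
I = 1324 cm^4 = 13240000 mm^4
sigma = 48800000 * 70 / 13240000
sigma = 258.0 MPa

258.0


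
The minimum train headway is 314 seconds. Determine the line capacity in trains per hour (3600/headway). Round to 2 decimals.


Capacity = 3600 / headway
Capacity = 3600 / 314
Capacity = 11.46 trains/hour

11.46


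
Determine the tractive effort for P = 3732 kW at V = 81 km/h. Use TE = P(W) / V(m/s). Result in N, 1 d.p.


Convert: P = 3732 kW = 3732000 W
V = 81 / 3.6 = 22.5 m/s
TE = 3732000 / 22.5
TE = 165866.7 N

165866.7


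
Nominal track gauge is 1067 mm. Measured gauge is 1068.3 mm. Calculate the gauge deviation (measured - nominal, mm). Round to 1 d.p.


Deviation = measured - nominal
Deviation = 1068.3 - 1067
Deviation = 1.3 mm

1.3
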